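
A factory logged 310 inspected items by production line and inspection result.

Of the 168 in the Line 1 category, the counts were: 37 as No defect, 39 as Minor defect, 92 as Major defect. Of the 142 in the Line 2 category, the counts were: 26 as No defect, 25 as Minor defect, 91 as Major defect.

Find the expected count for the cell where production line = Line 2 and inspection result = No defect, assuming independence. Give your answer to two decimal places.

Row total (Line 2) = 142; column total (No defect) = 63; grand total N = 310.
Expected count = (row total × column total) / N = 142 × 63 / 310 = 28.86.

28.86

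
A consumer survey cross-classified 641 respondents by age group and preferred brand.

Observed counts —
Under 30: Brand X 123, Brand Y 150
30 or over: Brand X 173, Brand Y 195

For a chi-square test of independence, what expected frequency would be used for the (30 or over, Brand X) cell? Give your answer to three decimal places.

169.934

Row total (30 or over) = 368; column total (Brand X) = 296; grand total N = 641.
Expected count = (row total × column total) / N = 368 × 296 / 641 = 169.934.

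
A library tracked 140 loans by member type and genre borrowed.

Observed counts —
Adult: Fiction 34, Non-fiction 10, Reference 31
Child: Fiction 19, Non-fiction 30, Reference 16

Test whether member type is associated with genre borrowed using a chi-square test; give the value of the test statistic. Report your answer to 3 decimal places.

Row totals: 75, 65. Column totals: 53, 40, 47. Grand total N = 140.
Expected counts (row total × column total / N):
  Adult, Fiction: 75×53/140 = 28.3929
  Adult, Non-fiction: 75×40/140 = 21.4286
  Adult, Reference: 75×47/140 = 25.1786
  Child, Fiction: 65×53/140 = 24.6071
  Child, Non-fiction: 65×40/140 = 18.5714
  Child, Reference: 65×47/140 = 21.8214
Contributions (O − E)²/E:
  (34 − 28.3929)²/28.3929 = 1.1073
  (10 − 21.4286)²/21.4286 = 6.0953
  (31 − 25.1786)²/25.1786 = 1.3459
  (19 − 24.6071)²/24.6071 = 1.2777
  (30 − 18.5714)²/18.5714 = 7.0330
  (16 − 21.8214)²/21.8214 = 1.5530
χ² = 1.1073 + 6.0953 + 1.3459 + 1.2777 + 7.0330 + 1.5530 = 18.412

18.412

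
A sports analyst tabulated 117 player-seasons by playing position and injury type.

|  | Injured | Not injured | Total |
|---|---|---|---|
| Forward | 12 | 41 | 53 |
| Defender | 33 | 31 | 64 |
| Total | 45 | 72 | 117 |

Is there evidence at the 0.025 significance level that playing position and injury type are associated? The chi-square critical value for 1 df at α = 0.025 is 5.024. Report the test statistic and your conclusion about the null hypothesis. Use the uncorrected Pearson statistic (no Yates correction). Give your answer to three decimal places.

10.245; reject H₀

Grand total N = 117.
Expected counts (row total × column total / N):
  Forward, Injured: 53×45/117 = 20.3846
  Forward, Not injured: 53×72/117 = 32.6154
  Defender, Injured: 64×45/117 = 24.6154
  Defender, Not injured: 64×72/117 = 39.3846
Contributions (O − E)²/E:
  (12 − 20.3846)²/20.3846 = 3.4488
  (41 − 32.6154)²/32.6154 = 2.1555
  (33 − 24.6154)²/24.6154 = 2.8560
  (31 − 39.3846)²/39.3846 = 1.7850
χ² = 3.4488 + 2.1555 + 2.8560 + 1.7850 = 10.245
df = (2−1)(2−1) = 1. Since 10.245 > 5.024, reject the null hypothesis of independence at α = 0.025.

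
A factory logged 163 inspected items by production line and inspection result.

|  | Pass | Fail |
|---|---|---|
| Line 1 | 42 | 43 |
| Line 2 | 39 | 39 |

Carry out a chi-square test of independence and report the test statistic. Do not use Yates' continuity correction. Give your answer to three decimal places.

Row totals: 85, 78. Column totals: 81, 82. Grand total N = 163.
Expected counts (row total × column total / N):
  Line 1, Pass: 85×81/163 = 42.2393
  Line 1, Fail: 85×82/163 = 42.7607
  Line 2, Pass: 78×81/163 = 38.7607
  Line 2, Fail: 78×82/163 = 39.2393
Contributions (O − E)²/E:
  (42 − 42.2393)²/42.2393 = 0.0014
  (43 − 42.7607)²/42.7607 = 0.0013
  (39 − 38.7607)²/38.7607 = 0.0015
  (39 − 39.2393)²/39.2393 = 0.0015
χ² = 0.0014 + 0.0013 + 0.0015 + 0.0015 = 0.006

0.006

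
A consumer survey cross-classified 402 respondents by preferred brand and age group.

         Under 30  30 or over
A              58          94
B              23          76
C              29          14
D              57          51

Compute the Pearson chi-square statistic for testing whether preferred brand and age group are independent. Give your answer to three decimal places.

Row totals: 152, 99, 43, 108. Column totals: 167, 235. Grand total N = 402.
Expected counts (row total × column total / N):
  A, Under 30: 152×167/402 = 63.14428
  A, 30 or over: 152×235/402 = 88.85572
  B, Under 30: 99×167/402 = 41.12687
  B, 30 or over: 99×235/402 = 57.87313
  C, Under 30: 43×167/402 = 17.86318
  C, 30 or over: 43×235/402 = 25.13682
  D, Under 30: 108×167/402 = 44.86567
  D, 30 or over: 108×235/402 = 63.13433
Contributions (O − E)²/E:
  (58 − 63.14428)²/63.14428 = 0.4191
  (94 − 88.85572)²/88.85572 = 0.2978
  (23 − 41.12687)²/41.12687 = 7.9895
  (76 − 57.87313)²/57.87313 = 5.6777
  (29 − 17.86318)²/17.86318 = 6.9433
  (14 − 25.13682)²/25.13682 = 4.9341
  (57 − 44.86567)²/44.86567 = 3.2818
  (51 − 63.13433)²/63.13433 = 2.3322
χ² = 0.4191 + 0.2978 + 7.9895 + 5.6777 + 6.9433 + 4.9341 + 3.2818 + 2.3322 = 31.876

31.876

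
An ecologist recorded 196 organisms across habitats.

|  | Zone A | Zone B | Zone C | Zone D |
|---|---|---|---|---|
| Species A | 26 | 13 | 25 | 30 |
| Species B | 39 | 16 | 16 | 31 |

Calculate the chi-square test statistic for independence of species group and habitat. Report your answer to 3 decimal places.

4.583

Row totals: 94, 102. Column totals: 65, 29, 41, 61. Grand total N = 196.
Expected counts (row total × column total / N):
  Species A, Zone A: 94×65/196 = 31.17347
  Species A, Zone B: 94×29/196 = 13.90816
  Species A, Zone C: 94×41/196 = 19.66327
  Species A, Zone D: 94×61/196 = 29.25510
  Species B, Zone A: 102×65/196 = 33.82653
  Species B, Zone B: 102×29/196 = 15.09184
  Species B, Zone C: 102×41/196 = 21.33673
  Species B, Zone D: 102×61/196 = 31.74490
Contributions (O − E)²/E:
  (26 − 31.17347)²/31.17347 = 0.8586
  (13 − 13.90816)²/13.90816 = 0.0593
  (25 − 19.66327)²/19.66327 = 1.4484
  (30 − 29.25510)²/29.25510 = 0.0190
  (39 − 33.82653)²/33.82653 = 0.7912
  (16 − 15.09184)²/15.09184 = 0.0546
  (16 − 21.33673)²/21.33673 = 1.3348
  (31 − 31.74490)²/31.74490 = 0.0175
χ² = 0.8586 + 0.0593 + 1.4484 + 0.0190 + 0.7912 + 0.0546 + 1.3348 + 0.0175 = 4.583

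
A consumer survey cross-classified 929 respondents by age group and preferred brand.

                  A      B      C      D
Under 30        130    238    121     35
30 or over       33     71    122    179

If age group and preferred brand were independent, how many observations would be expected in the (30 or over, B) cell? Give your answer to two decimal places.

Row total (30 or over) = 405; column total (B) = 309; grand total N = 929.
Expected count = (row total × column total) / N = 405 × 309 / 929 = 134.71.

134.71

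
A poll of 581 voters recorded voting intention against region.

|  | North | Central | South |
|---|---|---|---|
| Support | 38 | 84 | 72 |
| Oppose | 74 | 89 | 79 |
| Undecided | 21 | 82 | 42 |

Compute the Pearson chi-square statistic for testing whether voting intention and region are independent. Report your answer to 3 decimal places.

Row totals: 194, 242, 145. Column totals: 133, 255, 193. Grand total N = 581.
Expected counts (row total × column total / N):
  Support, North: 194×133/581 = 44.4096
  Support, Central: 194×255/581 = 85.1463
  Support, South: 194×193/581 = 64.4441
  Oppose, North: 242×133/581 = 55.3976
  Oppose, Central: 242×255/581 = 106.2134
  Oppose, South: 242×193/581 = 80.3890
  Undecided, North: 145×133/581 = 33.1928
  Undecided, Central: 145×255/581 = 63.6403
  Undecided, South: 145×193/581 = 48.1670
Contributions (O − E)²/E:
  (38 − 44.4096)²/44.4096 = 0.9251
  (84 − 85.1463)²/85.1463 = 0.0154
  (72 − 64.4441)²/64.4441 = 0.8859
  (74 − 55.3976)²/55.3976 = 6.2466
  (89 − 106.2134)²/106.2134 = 2.7897
  (79 − 80.3890)²/80.3890 = 0.0240
  (21 − 33.1928)²/33.1928 = 4.4788
  (82 − 63.6403)²/63.6403 = 5.2966
  (42 − 48.1670)²/48.1670 = 0.7896
χ² = 0.9251 + 0.0154 + 0.8859 + 6.2466 + 2.7897 + 0.0240 + 4.4788 + 5.2966 + 0.7896 = 21.452

21.452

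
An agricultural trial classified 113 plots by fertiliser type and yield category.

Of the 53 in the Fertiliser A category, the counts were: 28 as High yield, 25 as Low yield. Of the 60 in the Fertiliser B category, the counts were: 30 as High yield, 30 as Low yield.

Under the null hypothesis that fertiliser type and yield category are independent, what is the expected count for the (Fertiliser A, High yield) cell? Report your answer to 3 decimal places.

Row total (Fertiliser A) = 53; column total (High yield) = 58; grand total N = 113.
Expected count = (row total × column total) / N = 53 × 58 / 113 = 27.204.

27.204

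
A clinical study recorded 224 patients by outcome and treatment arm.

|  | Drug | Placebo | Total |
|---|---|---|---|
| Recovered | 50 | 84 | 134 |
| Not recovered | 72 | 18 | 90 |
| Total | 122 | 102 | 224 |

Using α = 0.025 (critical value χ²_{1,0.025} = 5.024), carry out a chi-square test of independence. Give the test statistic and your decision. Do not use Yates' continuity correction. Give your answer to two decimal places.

Grand total N = 224.
Expected counts (row total × column total / N):
  Recovered, Drug: 134×122/224 = 72.982
  Recovered, Placebo: 134×102/224 = 61.018
  Not recovered, Drug: 90×122/224 = 49.018
  Not recovered, Placebo: 90×102/224 = 40.982
Contributions (O − E)²/E:
  (50 − 72.982)²/72.982 = 7.2370
  (84 − 61.018)²/61.018 = 8.6560
  (72 − 49.018)²/49.018 = 10.7751
  (18 − 40.982)²/40.982 = 12.8879
χ² = 7.2370 + 8.6560 + 10.7751 + 12.8879 = 39.56
df = (2−1)(2−1) = 1. Since 39.56 > 5.024, reject the null hypothesis of independence at α = 0.025.

39.56; reject H₀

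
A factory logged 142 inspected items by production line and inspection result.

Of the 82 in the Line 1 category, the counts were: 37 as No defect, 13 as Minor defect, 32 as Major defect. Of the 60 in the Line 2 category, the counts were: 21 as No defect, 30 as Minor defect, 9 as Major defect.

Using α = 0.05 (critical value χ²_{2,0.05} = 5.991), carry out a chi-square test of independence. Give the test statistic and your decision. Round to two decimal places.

Row totals: 82, 60. Column totals: 58, 43, 41. Grand total N = 142.
Expected counts (row total × column total / N):
  Line 1, No defect: 82×58/142 = 33.493
  Line 1, Minor defect: 82×43/142 = 24.831
  Line 1, Major defect: 82×41/142 = 23.676
  Line 2, No defect: 60×58/142 = 24.507
  Line 2, Minor defect: 60×43/142 = 18.169
  Line 2, Major defect: 60×41/142 = 17.324
Contributions (O − E)²/E:
  (37 − 33.493)²/33.493 = 0.3672
  (13 − 24.831)²/24.831 = 5.6370
  (32 − 23.676)²/23.676 = 2.9265
  (21 − 24.507)²/24.507 = 0.5019
  (30 − 18.169)²/18.169 = 7.7039
  (9 − 17.324)²/17.324 = 3.9996
χ² = 0.3672 + 5.6370 + 2.9265 + 0.5019 + 7.7039 + 3.9996 = 21.14
df = (2−1)(3−1) = 2. Since 21.14 > 5.991, reject the null hypothesis of independence at α = 0.05.

21.14; reject H₀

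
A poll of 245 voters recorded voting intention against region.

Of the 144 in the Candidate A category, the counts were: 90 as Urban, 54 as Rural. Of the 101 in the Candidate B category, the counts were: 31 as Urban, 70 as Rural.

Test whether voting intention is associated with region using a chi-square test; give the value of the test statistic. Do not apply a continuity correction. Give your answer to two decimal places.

Row totals: 144, 101. Column totals: 121, 124. Grand total N = 245.
Expected counts (row total × column total / N):
  Candidate A, Urban: 144×121/245 = 71.118
  Candidate A, Rural: 144×124/245 = 72.882
  Candidate B, Urban: 101×121/245 = 49.882
  Candidate B, Rural: 101×124/245 = 51.118
Contributions (O − E)²/E:
  (90 − 71.118)²/71.118 = 5.0132
  (54 − 72.882)²/72.882 = 4.8919
  (31 − 49.882)²/49.882 = 7.1475
  (70 − 51.118)²/51.118 = 6.9746
χ² = 5.0132 + 4.8919 + 7.1475 + 6.9746 = 24.03

24.03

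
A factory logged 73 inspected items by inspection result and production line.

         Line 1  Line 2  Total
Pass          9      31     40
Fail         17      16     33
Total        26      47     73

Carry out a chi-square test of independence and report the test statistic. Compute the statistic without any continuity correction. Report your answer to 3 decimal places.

Grand total N = 73.
Expected counts (row total × column total / N):
  Pass, Line 1: 40×26/73 = 14.2466
  Pass, Line 2: 40×47/73 = 25.7534
  Fail, Line 1: 33×26/73 = 11.7534
  Fail, Line 2: 33×47/73 = 21.2466
Contributions (O − E)²/E:
  (9 − 14.2466)²/14.2466 = 1.9322
  (31 − 25.7534)²/25.7534 = 1.0689
  (17 − 11.7534)²/11.7534 = 2.3420
  (16 − 21.2466)²/21.2466 = 1.2956
χ² = 1.9322 + 1.0689 + 2.3420 + 1.2956 = 6.639

6.639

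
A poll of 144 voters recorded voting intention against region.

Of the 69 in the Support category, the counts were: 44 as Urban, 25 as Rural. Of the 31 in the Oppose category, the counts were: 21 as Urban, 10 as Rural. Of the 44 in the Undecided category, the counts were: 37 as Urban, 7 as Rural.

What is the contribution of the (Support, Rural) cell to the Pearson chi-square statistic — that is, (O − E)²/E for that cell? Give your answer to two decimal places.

1.18

Row total (Support) = 69; column total (Rural) = 42; N = 144.
Expected count E = 69 × 42 / 144 = 20.125.
Contribution = (O − E)²/E = (25 − 20.125)² / 20.125 = 1.18.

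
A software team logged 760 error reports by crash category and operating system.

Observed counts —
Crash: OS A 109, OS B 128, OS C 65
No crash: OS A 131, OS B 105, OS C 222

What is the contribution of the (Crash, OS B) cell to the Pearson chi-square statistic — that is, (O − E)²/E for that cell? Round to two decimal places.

Row total (Crash) = 302; column total (OS B) = 233; N = 760.
Expected count E = 302 × 233 / 760 = 92.5868.
Contribution = (O − E)²/E = (128 − 92.5868)² / 92.5868 = 13.55.

13.55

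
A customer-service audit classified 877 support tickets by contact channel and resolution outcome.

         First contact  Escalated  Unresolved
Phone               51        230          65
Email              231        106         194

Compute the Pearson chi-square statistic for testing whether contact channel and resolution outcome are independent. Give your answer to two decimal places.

Row totals: 346, 531. Column totals: 282, 336, 259. Grand total N = 877.
Expected counts (row total × column total / N):
  Phone, First contact: 346×282/877 = 111.2566
  Phone, Escalated: 346×336/877 = 132.5610
  Phone, Unresolved: 346×259/877 = 102.1824
  Email, First contact: 531×282/877 = 170.7434
  Email, Escalated: 531×336/877 = 203.4390
  Email, Unresolved: 531×259/877 = 156.8176
Contributions (O − E)²/E:
  (51 − 111.2566)²/111.2566 = 32.6350
  (230 − 132.5610)²/132.5610 = 71.6226
  (65 − 102.1824)²/102.1824 = 13.5300
  (231 − 170.7434)²/170.7434 = 21.2650
  (106 − 203.4390)²/203.4390 = 46.6693
  (194 − 156.8176)²/156.8176 = 8.8162
χ² = 32.6350 + 71.6226 + 13.5300 + 21.2650 + 46.6693 + 8.8162 = 194.54

194.54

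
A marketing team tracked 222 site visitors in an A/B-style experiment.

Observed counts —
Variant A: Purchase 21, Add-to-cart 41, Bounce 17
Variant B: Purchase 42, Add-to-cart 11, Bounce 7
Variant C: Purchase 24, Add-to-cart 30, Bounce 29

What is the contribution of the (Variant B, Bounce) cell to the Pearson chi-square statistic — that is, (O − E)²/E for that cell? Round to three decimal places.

3.745

Row total (Variant B) = 60; column total (Bounce) = 53; N = 222.
Expected count E = 60 × 53 / 222 = 14.3243.
Contribution = (O − E)²/E = (7 − 14.3243)² / 14.3243 = 3.745.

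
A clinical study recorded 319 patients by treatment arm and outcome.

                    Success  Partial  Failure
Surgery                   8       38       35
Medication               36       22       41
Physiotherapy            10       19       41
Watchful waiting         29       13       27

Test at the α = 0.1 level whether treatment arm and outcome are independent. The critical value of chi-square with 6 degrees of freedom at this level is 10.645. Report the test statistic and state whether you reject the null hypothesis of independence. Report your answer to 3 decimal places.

39.546; reject H₀

Row totals: 81, 99, 70, 69. Column totals: 83, 92, 144. Grand total N = 319.
Expected counts (row total × column total / N):
  Surgery, Success: 81×83/319 = 21.0752
  Surgery, Partial: 81×92/319 = 23.3605
  Surgery, Failure: 81×144/319 = 36.5643
  Medication, Success: 99×83/319 = 25.7586
  Medication, Partial: 99×92/319 = 28.5517
  Medication, Failure: 99×144/319 = 44.6897
  Physiotherapy, Success: 70×83/319 = 18.2132
  Physiotherapy, Partial: 70×92/319 = 20.1881
  Physiotherapy, Failure: 70×144/319 = 31.5987
  Watchful waiting, Success: 69×83/319 = 17.9530
  Watchful waiting, Partial: 69×92/319 = 19.8997
  Watchful waiting, Failure: 69×144/319 = 31.1473
Contributions (O − E)²/E:
  (8 − 21.0752)²/21.0752 = 8.1119
  (38 − 23.3605)²/23.3605 = 9.1742
  (35 − 36.5643)²/36.5643 = 0.0669
  (36 − 25.7586)²/25.7586 = 4.0719
  (22 − 28.5517)²/28.5517 = 1.5034
  (41 − 44.6897)²/44.6897 = 0.3046
  (10 − 18.2132)²/18.2132 = 3.7037
  (19 − 20.1881)²/20.1881 = 0.0699
  (41 − 31.5987)²/31.5987 = 2.7971
  (29 − 17.9530)²/17.9530 = 6.7975
  (13 − 19.8997)²/19.8997 = 2.3923
  (27 − 31.1473)²/31.1473 = 0.5522
χ² = 8.1119 + 9.1742 + 0.0669 + 4.0719 + 1.5034 + 0.3046 + 3.7037 + 0.0699 + 2.7971 + 6.7975 + 2.3923 + 0.5522 = 39.546
df = (4−1)(3−1) = 6. Since 39.546 > 10.645, reject the null hypothesis of independence at α = 0.1.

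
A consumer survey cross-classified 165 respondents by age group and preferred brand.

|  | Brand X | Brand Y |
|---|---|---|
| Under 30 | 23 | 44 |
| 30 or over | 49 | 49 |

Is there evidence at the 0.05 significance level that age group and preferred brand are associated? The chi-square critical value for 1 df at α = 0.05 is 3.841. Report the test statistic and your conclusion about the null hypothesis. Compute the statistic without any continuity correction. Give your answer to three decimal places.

3.974; reject H₀

Row totals: 67, 98. Column totals: 72, 93. Grand total N = 165.
Expected counts (row total × column total / N):
  Under 30, Brand X: 67×72/165 = 29.2364
  Under 30, Brand Y: 67×93/165 = 37.7636
  30 or over, Brand X: 98×72/165 = 42.7636
  30 or over, Brand Y: 98×93/165 = 55.2364
Contributions (O − E)²/E:
  (23 − 29.2364)²/29.2364 = 1.3303
  (44 − 37.7636)²/37.7636 = 1.0299
  (49 − 42.7636)²/42.7636 = 0.9095
  (49 − 55.2364)²/55.2364 = 0.7041
χ² = 1.3303 + 1.0299 + 0.9095 + 0.7041 = 3.974
df = (2−1)(2−1) = 1. Since 3.974 > 3.841, reject the null hypothesis of independence at α = 0.05.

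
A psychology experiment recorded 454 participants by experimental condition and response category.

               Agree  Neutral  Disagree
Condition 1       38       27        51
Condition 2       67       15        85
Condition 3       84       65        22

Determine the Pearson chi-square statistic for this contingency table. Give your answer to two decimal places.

Row totals: 116, 167, 171. Column totals: 189, 107, 158. Grand total N = 454.
Expected counts (row total × column total / N):
  Condition 1, Agree: 116×189/454 = 48.291
  Condition 1, Neutral: 116×107/454 = 27.339
  Condition 1, Disagree: 116×158/454 = 40.370
  Condition 2, Agree: 167×189/454 = 69.522
  Condition 2, Neutral: 167×107/454 = 39.359
  Condition 2, Disagree: 167×158/454 = 58.119
  Condition 3, Agree: 171×189/454 = 71.187
  Condition 3, Neutral: 171×107/454 = 40.302
  Condition 3, Disagree: 171×158/454 = 59.511
Contributions (O − E)²/E:
  (38 − 48.291)²/48.291 = 2.1931
  (27 − 27.339)²/27.339 = 0.0042
  (51 − 40.370)²/40.370 = 2.7990
  (67 − 69.522)²/69.522 = 0.0915
  (15 − 39.359)²/39.359 = 15.0756
  (85 − 58.119)²/58.119 = 12.4329
  (84 − 71.187)²/71.187 = 2.3062
  (65 − 40.302)²/40.302 = 15.1355
  (22 − 59.511)²/59.511 = 23.6440
χ² = 2.1931 + 0.0042 + 2.7990 + 0.0915 + 15.0756 + 12.4329 + 2.3062 + 15.1355 + 23.6440 = 73.68

73.68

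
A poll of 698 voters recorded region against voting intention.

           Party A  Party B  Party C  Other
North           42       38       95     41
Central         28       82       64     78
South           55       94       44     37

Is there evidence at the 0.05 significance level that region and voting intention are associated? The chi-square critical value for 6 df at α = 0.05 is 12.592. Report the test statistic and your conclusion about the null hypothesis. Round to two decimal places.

Row totals: 216, 252, 230. Column totals: 125, 214, 203, 156. Grand total N = 698.
Expected counts (row total × column total / N):
  North, Party A: 216×125/698 = 38.682
  North, Party B: 216×214/698 = 66.223
  North, Party C: 216×203/698 = 62.819
  North, Other: 216×156/698 = 48.275
  Central, Party A: 252×125/698 = 45.129
  Central, Party B: 252×214/698 = 77.261
  Central, Party C: 252×203/698 = 73.289
  Central, Other: 252×156/698 = 56.321
  South, Party A: 230×125/698 = 41.189
  South, Party B: 230×214/698 = 70.516
  South, Party C: 230×203/698 = 66.891
  South, Other: 230×156/698 = 51.404
Contributions (O − E)²/E:
  (42 − 38.682)²/38.682 = 0.2846
  (38 − 66.223)²/66.223 = 12.0281
  (95 − 62.819)²/62.819 = 16.4857
  (41 − 48.275)²/48.275 = 1.0963
  (28 − 45.129)²/45.129 = 6.5014
  (82 − 77.261)²/77.261 = 0.2907
  (64 − 73.289)²/73.289 = 1.1773
  (78 − 56.321)²/56.321 = 8.3447
  (55 − 41.189)²/41.189 = 4.6309
  (94 − 70.516)²/70.516 = 7.8209
  (44 − 66.891)²/66.891 = 7.8336
  (37 − 51.404)²/51.404 = 4.0362
χ² = 0.2846 + 12.0281 + 16.4857 + 1.0963 + 6.5014 + 0.2907 + 1.1773 + 8.3447 + 4.6309 + 7.8209 + 7.8336 + 4.0362 = 70.53
df = (3−1)(4−1) = 6. Since 70.53 > 12.592, reject the null hypothesis of independence at α = 0.05.

70.53; reject H₀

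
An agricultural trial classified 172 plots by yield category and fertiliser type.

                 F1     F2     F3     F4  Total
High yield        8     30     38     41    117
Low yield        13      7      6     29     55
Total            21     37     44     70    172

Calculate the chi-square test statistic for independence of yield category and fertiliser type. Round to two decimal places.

Grand total N = 172.
Expected counts (row total × column total / N):
  High yield, F1: 117×21/172 = 14.285
  High yield, F2: 117×37/172 = 25.169
  High yield, F3: 117×44/172 = 29.930
  High yield, F4: 117×70/172 = 47.616
  Low yield, F1: 55×21/172 = 6.715
  Low yield, F2: 55×37/172 = 11.831
  Low yield, F3: 55×44/172 = 14.070
  Low yield, F4: 55×70/172 = 22.384
Contributions (O − E)²/E:
  (8 − 14.285)²/14.285 = 2.7652
  (30 − 25.169)²/25.169 = 0.9273
  (38 − 29.930)²/29.930 = 2.1759
  (41 − 47.616)²/47.616 = 0.9193
  (13 − 6.715)²/6.715 = 5.8825
  (7 − 11.831)²/11.831 = 1.9727
  (6 − 14.070)²/14.070 = 4.6286
  (29 − 22.384)²/22.384 = 1.9555
χ² = 2.7652 + 0.9273 + 2.1759 + 0.9193 + 5.8825 + 1.9727 + 4.6286 + 1.9555 = 21.23

21.23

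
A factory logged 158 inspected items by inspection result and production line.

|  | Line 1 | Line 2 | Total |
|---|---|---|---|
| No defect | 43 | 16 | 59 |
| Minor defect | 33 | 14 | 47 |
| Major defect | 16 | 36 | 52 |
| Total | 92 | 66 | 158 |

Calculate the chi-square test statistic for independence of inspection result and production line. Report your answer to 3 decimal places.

Grand total N = 158.
Expected counts (row total × column total / N):
  No defect, Line 1: 59×92/158 = 34.3544
  No defect, Line 2: 59×66/158 = 24.6456
  Minor defect, Line 1: 47×92/158 = 27.3671
  Minor defect, Line 2: 47×66/158 = 19.6329
  Major defect, Line 1: 52×92/158 = 30.2785
  Major defect, Line 2: 52×66/158 = 21.7215
Contributions (O − E)²/E:
  (43 − 34.3544)²/34.3544 = 2.1757
  (16 − 24.6456)²/24.6456 = 3.0328
  (33 − 27.3671)²/27.3671 = 1.1594
  (14 − 19.6329)²/19.6329 = 1.6161
  (16 − 30.2785)²/30.2785 = 6.7333
  (36 − 21.7215)²/21.7215 = 9.3859
χ² = 2.1757 + 3.0328 + 1.1594 + 1.6161 + 6.7333 + 9.3859 = 24.103

24.103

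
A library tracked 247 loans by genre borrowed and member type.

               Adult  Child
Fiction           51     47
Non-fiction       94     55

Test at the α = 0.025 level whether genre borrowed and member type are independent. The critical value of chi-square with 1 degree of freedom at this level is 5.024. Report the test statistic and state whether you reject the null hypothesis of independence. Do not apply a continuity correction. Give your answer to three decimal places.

Row totals: 98, 149. Column totals: 145, 102. Grand total N = 247.
Expected counts (row total × column total / N):
  Fiction, Adult: 98×145/247 = 57.5304
  Fiction, Child: 98×102/247 = 40.4696
  Non-fiction, Adult: 149×145/247 = 87.4696
  Non-fiction, Child: 149×102/247 = 61.5304
Contributions (O − E)²/E:
  (51 − 57.5304)²/57.5304 = 0.7413
  (47 − 40.4696)²/40.4696 = 1.0538
  (94 − 87.4696)²/87.4696 = 0.4876
  (55 − 61.5304)²/61.5304 = 0.6931
χ² = 0.7413 + 1.0538 + 0.4876 + 0.6931 = 2.976
df = (2−1)(2−1) = 1. Since 2.976 < 5.024, fail to reject the null hypothesis of independence at α = 0.025.

2.976; fail to reject H₀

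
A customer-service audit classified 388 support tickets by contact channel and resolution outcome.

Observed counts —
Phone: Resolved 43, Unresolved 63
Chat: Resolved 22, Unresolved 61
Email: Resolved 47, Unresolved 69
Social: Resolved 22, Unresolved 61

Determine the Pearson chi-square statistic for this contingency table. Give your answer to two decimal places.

8.27

Row totals: 106, 83, 116, 83. Column totals: 134, 254. Grand total N = 388.
Expected counts (row total × column total / N):
  Phone, Resolved: 106×134/388 = 36.608
  Phone, Unresolved: 106×254/388 = 69.392
  Chat, Resolved: 83×134/388 = 28.665
  Chat, Unresolved: 83×254/388 = 54.335
  Email, Resolved: 116×134/388 = 40.062
  Email, Unresolved: 116×254/388 = 75.938
  Social, Resolved: 83×134/388 = 28.665
  Social, Unresolved: 83×254/388 = 54.335
Contributions (O − E)²/E:
  (43 − 36.608)²/36.608 = 1.1161
  (63 − 69.392)²/69.392 = 0.5888
  (22 − 28.665)²/28.665 = 1.5497
  (61 − 54.335)²/54.335 = 0.8176
  (47 − 40.062)²/40.062 = 1.2015
  (69 − 75.938)²/75.938 = 0.6339
  (22 − 28.665)²/28.665 = 1.5497
  (61 − 54.335)²/54.335 = 0.8176
χ² = 1.1161 + 0.5888 + 1.5497 + 0.8176 + 1.2015 + 0.6339 + 1.5497 + 0.8176 = 8.27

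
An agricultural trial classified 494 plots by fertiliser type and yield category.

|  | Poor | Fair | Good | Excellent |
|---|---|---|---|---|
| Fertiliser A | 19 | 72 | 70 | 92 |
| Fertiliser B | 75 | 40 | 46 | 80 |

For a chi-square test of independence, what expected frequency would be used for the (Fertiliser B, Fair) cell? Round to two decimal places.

54.64

Row total (Fertiliser B) = 241; column total (Fair) = 112; grand total N = 494.
Expected count = (row total × column total) / N = 241 × 112 / 494 = 54.64.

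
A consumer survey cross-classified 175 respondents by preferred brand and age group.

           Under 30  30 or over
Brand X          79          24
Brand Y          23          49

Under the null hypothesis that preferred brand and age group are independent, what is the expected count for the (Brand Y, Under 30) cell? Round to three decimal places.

41.966

Row total (Brand Y) = 72; column total (Under 30) = 102; grand total N = 175.
Expected count = (row total × column total) / N = 72 × 102 / 175 = 41.966.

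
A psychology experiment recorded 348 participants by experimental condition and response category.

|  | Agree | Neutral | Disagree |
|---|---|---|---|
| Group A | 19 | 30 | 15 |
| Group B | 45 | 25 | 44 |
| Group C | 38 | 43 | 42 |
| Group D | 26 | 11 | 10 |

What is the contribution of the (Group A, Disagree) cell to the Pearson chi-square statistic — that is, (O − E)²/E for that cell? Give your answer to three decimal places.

1.436

Row total (Group A) = 64; column total (Disagree) = 111; N = 348.
Expected count E = 64 × 111 / 348 = 20.4138.
Contribution = (O − E)²/E = (15 − 20.4138)² / 20.4138 = 1.436.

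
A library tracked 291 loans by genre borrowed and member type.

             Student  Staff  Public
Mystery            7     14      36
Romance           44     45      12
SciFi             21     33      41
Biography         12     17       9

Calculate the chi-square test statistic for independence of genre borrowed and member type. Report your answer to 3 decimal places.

51.826

Row totals: 57, 101, 95, 38. Column totals: 84, 109, 98. Grand total N = 291.
Expected counts (row total × column total / N):
  Mystery, Student: 57×84/291 = 16.4536
  Mystery, Staff: 57×109/291 = 21.3505
  Mystery, Public: 57×98/291 = 19.1959
  Romance, Student: 101×84/291 = 29.1546
  Romance, Staff: 101×109/291 = 37.8316
  Romance, Public: 101×98/291 = 34.0137
  SciFi, Student: 95×84/291 = 27.4227
  SciFi, Staff: 95×109/291 = 35.5842
  SciFi, Public: 95×98/291 = 31.9931
  Biography, Student: 38×84/291 = 10.9691
  Biography, Staff: 38×109/291 = 14.2337
  Biography, Public: 38×98/291 = 12.7973
Contributions (O − E)²/E:
  (7 − 16.4536)²/16.4536 = 5.4317
  (14 − 21.3505)²/21.3505 = 2.5306
  (36 − 19.1959)²/19.1959 = 14.7103
  (44 − 29.1546)²/29.1546 = 7.5592
  (45 − 37.8316)²/37.8316 = 1.3583
  (12 − 34.0137)²/34.0137 = 14.2473
  (21 − 27.4227)²/27.4227 = 1.5043
  (33 − 35.5842)²/35.5842 = 0.1877
  (41 − 31.9931)²/31.9931 = 2.5357
  (12 − 10.9691)²/10.9691 = 0.0969
  (17 − 14.2337)²/14.2337 = 0.5376
  (9 − 12.7973)²/12.7973 = 1.1268
χ² = 5.4317 + 2.5306 + 14.7103 + 7.5592 + 1.3583 + 14.2473 + 1.5043 + 0.1877 + 2.5357 + 0.0969 + 0.5376 + 1.1268 = 51.826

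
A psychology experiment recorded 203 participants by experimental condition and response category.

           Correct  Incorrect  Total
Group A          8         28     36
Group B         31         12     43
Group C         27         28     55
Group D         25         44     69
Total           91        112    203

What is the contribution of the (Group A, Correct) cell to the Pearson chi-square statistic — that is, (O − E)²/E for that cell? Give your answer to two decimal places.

Row total (Group A) = 36; column total (Correct) = 91; N = 203.
Expected count E = 36 × 91 / 203 = 16.138.
Contribution = (O − E)²/E = (8 − 16.138)² / 16.138 = 4.10.

4.10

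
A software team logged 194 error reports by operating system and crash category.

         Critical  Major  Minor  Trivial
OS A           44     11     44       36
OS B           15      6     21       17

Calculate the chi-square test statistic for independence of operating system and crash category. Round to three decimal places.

Row totals: 135, 59. Column totals: 59, 17, 65, 53. Grand total N = 194.
Expected counts (row total × column total / N):
  OS A, Critical: 135×59/194 = 41.0567
  OS A, Major: 135×17/194 = 11.8299
  OS A, Minor: 135×65/194 = 45.2320
  OS A, Trivial: 135×53/194 = 36.8814
  OS B, Critical: 59×59/194 = 17.9433
  OS B, Major: 59×17/194 = 5.1701
  OS B, Minor: 59×65/194 = 19.7680
  OS B, Trivial: 59×53/194 = 16.1186
Contributions (O − E)²/E:
  (44 − 41.0567)²/41.0567 = 0.2110
  (11 − 11.8299)²/11.8299 = 0.0582
  (44 − 45.2320)²/45.2320 = 0.0336
  (36 − 36.8814)²/36.8814 = 0.0211
  (15 − 17.9433)²/17.9433 = 0.4828
  (6 − 5.1701)²/5.1701 = 0.1332
  (21 − 19.7680)²/19.7680 = 0.0768
  (17 − 16.1186)²/16.1186 = 0.0482
χ² = 0.2110 + 0.0582 + 0.0336 + 0.0211 + 0.4828 + 0.1332 + 0.0768 + 0.0482 = 1.065

1.065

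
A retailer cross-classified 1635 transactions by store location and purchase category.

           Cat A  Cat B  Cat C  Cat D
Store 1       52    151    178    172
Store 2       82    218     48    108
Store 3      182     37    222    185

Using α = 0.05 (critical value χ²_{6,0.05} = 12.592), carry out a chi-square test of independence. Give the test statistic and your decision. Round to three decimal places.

Row totals: 553, 456, 626. Column totals: 316, 406, 448, 465. Grand total N = 1635.
Expected counts (row total × column total / N):
  Store 1, Cat A: 553×316/1635 = 106.8795
  Store 1, Cat B: 553×406/1635 = 137.3199
  Store 1, Cat C: 553×448/1635 = 151.5254
  Store 1, Cat D: 553×465/1635 = 157.2752
  Store 2, Cat A: 456×316/1635 = 88.1321
  Store 2, Cat B: 456×406/1635 = 113.2330
  Store 2, Cat C: 456×448/1635 = 124.9468
  Store 2, Cat D: 456×465/1635 = 129.6881
  Store 3, Cat A: 626×316/1635 = 120.9884
  Store 3, Cat B: 626×406/1635 = 155.4471
  Store 3, Cat C: 626×448/1635 = 171.5278
  Store 3, Cat D: 626×465/1635 = 178.0367
Contributions (O − E)²/E:
  (52 − 106.8795)²/106.8795 = 28.1790
  (151 − 137.3199)²/137.3199 = 1.3628
  (178 − 151.5254)²/151.5254 = 4.6257
  (172 − 157.2752)²/157.2752 = 1.3786
  (82 − 88.1321)²/88.1321 = 0.4267
  (218 − 113.2330)²/113.2330 = 96.9340
  (48 − 124.9468)²/124.9468 = 47.3866
  (108 − 129.6881)²/129.6881 = 3.6270
  (182 − 120.9884)²/120.9884 = 30.7667
  (37 − 155.4471)²/155.4471 = 90.2540
  (222 − 171.5278)²/171.5278 = 14.8515
  (185 − 178.0367)²/178.0367 = 0.2723
χ² = 28.1790 + 1.3628 + 4.6257 + 1.3786 + 0.4267 + 96.9340 + 47.3866 + 3.6270 + 30.7667 + 90.2540 + 14.8515 + 0.2723 = 320.065
df = (3−1)(4−1) = 6. Since 320.065 > 12.592, reject the null hypothesis of independence at α = 0.05.

320.065; reject H₀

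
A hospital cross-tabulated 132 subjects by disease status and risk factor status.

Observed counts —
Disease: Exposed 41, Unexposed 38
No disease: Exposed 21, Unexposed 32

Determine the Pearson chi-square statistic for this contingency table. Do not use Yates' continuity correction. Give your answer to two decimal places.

Row totals: 79, 53. Column totals: 62, 70. Grand total N = 132.
Expected counts (row total × column total / N):
  Disease, Exposed: 79×62/132 = 37.106
  Disease, Unexposed: 79×70/132 = 41.894
  No disease, Exposed: 53×62/132 = 24.894
  No disease, Unexposed: 53×70/132 = 28.106
Contributions (O − E)²/E:
  (41 − 37.106)²/37.106 = 0.4086
  (38 − 41.894)²/41.894 = 0.3619
  (21 − 24.894)²/24.894 = 0.6091
  (32 − 28.106)²/28.106 = 0.5395
χ² = 0.4086 + 0.3619 + 0.6091 + 0.5395 = 1.92

1.92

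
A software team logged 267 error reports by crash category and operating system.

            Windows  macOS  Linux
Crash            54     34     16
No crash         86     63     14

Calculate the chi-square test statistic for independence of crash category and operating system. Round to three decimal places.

3.238

Row totals: 104, 163. Column totals: 140, 97, 30. Grand total N = 267.
Expected counts (row total × column total / N):
  Crash, Windows: 104×140/267 = 54.5318
  Crash, macOS: 104×97/267 = 37.7828
  Crash, Linux: 104×30/267 = 11.6854
  No crash, Windows: 163×140/267 = 85.4682
  No crash, macOS: 163×97/267 = 59.2172
  No crash, Linux: 163×30/267 = 18.3146
Contributions (O − E)²/E:
  (54 − 54.5318)²/54.5318 = 0.0052
  (34 − 37.7828)²/37.7828 = 0.3787
  (16 − 11.6854)²/11.6854 = 1.5931
  (86 − 85.4682)²/85.4682 = 0.0033
  (63 − 59.2172)²/59.2172 = 0.2416
  (14 − 18.3146)²/18.3146 = 1.0164
χ² = 0.0052 + 0.3787 + 1.5931 + 0.0033 + 0.2416 + 1.0164 = 3.238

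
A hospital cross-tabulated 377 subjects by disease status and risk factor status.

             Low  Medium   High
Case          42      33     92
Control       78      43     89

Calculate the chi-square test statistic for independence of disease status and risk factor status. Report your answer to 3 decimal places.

Row totals: 167, 210. Column totals: 120, 76, 181. Grand total N = 377.
Expected counts (row total × column total / N):
  Case, Low: 167×120/377 = 53.1565
  Case, Medium: 167×76/377 = 33.6658
  Case, High: 167×181/377 = 80.1777
  Control, Low: 210×120/377 = 66.8435
  Control, Medium: 210×76/377 = 42.3342
  Control, High: 210×181/377 = 100.8223
Contributions (O − E)²/E:
  (42 − 53.1565)²/53.1565 = 2.3415
  (33 − 33.6658)²/33.6658 = 0.0132
  (92 − 80.1777)²/80.1777 = 1.7432
  (78 − 66.8435)²/66.8435 = 1.8621
  (43 − 42.3342)²/42.3342 = 0.0105
  (89 − 100.8223)²/100.8223 = 1.3863
χ² = 2.3415 + 0.0132 + 1.7432 + 1.8621 + 0.0105 + 1.3863 = 7.357

7.357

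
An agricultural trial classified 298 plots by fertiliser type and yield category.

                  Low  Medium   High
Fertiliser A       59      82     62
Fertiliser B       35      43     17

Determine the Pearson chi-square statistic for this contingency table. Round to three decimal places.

5.512

Row totals: 203, 95. Column totals: 94, 125, 79. Grand total N = 298.
Expected counts (row total × column total / N):
  Fertiliser A, Low: 203×94/298 = 64.0336
  Fertiliser A, Medium: 203×125/298 = 85.1510
  Fertiliser A, High: 203×79/298 = 53.8154
  Fertiliser B, Low: 95×94/298 = 29.9664
  Fertiliser B, Medium: 95×125/298 = 39.8490
  Fertiliser B, High: 95×79/298 = 25.1846
Contributions (O − E)²/E:
  (59 − 64.0336)²/64.0336 = 0.3957
  (82 − 85.1510)²/85.1510 = 0.1166
  (62 − 53.8154)²/53.8154 = 1.2448
  (35 − 29.9664)²/29.9664 = 0.8455
  (43 − 39.8490)²/39.8490 = 0.2492
  (17 − 25.1846)²/25.1846 = 2.6599
χ² = 0.3957 + 0.1166 + 1.2448 + 0.8455 + 0.2492 + 2.6599 = 5.512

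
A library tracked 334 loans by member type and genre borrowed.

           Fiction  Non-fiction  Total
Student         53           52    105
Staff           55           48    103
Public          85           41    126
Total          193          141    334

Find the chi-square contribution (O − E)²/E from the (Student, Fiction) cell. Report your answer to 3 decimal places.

Row total (Student) = 105; column total (Fiction) = 193; N = 334.
Expected count E = 105 × 193 / 334 = 60.6737.
Contribution = (O − E)²/E = (53 − 60.6737)² / 60.6737 = 0.971.

0.971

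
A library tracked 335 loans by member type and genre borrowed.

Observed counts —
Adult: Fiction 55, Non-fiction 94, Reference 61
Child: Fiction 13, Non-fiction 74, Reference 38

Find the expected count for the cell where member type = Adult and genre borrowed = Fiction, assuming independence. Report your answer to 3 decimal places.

Row total (Adult) = 210; column total (Fiction) = 68; grand total N = 335.
Expected count = (row total × column total) / N = 210 × 68 / 335 = 42.627.

42.627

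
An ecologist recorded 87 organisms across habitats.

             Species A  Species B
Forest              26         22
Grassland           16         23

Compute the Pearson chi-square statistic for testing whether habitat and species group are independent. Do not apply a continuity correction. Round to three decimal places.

1.488

Row totals: 48, 39. Column totals: 42, 45. Grand total N = 87.
Expected counts (row total × column total / N):
  Forest, Species A: 48×42/87 = 23.1724
  Forest, Species B: 48×45/87 = 24.8276
  Grassland, Species A: 39×42/87 = 18.8276
  Grassland, Species B: 39×45/87 = 20.1724
Contributions (O − E)²/E:
  (26 − 23.1724)²/23.1724 = 0.3450
  (22 − 24.8276)²/24.8276 = 0.3220
  (16 − 18.8276)²/18.8276 = 0.4247
  (23 − 20.1724)²/20.1724 = 0.3963
χ² = 0.3450 + 0.3220 + 0.4247 + 0.3963 = 1.488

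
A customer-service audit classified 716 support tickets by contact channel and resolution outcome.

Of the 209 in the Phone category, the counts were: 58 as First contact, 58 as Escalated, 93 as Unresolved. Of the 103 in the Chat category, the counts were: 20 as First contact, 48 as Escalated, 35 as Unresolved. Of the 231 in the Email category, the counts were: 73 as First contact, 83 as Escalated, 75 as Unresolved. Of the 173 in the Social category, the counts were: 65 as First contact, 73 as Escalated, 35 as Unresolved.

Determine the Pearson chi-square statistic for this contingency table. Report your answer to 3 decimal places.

Row totals: 209, 103, 231, 173. Column totals: 216, 262, 238. Grand total N = 716.
Expected counts (row total × column total / N):
  Phone, First contact: 209×216/716 = 63.0503
  Phone, Escalated: 209×262/716 = 76.4777
  Phone, Unresolved: 209×238/716 = 69.4721
  Chat, First contact: 103×216/716 = 31.0726
  Chat, Escalated: 103×262/716 = 37.6899
  Chat, Unresolved: 103×238/716 = 34.2374
  Email, First contact: 231×216/716 = 69.6872
  Email, Escalated: 231×262/716 = 84.5279
  Email, Unresolved: 231×238/716 = 76.7849
  Social, First contact: 173×216/716 = 52.1899
  Social, Escalated: 173×262/716 = 63.3045
  Social, Unresolved: 173×238/716 = 57.5056
Contributions (O − E)²/E:
  (58 − 63.0503)²/63.0503 = 0.4045
  (58 − 76.4777)²/76.4777 = 4.4644
  (93 − 69.4721)²/69.4721 = 7.9681
  (20 − 31.0726)²/31.0726 = 3.9457
  (48 − 37.6899)²/37.6899 = 2.8203
  (35 − 34.2374)²/34.2374 = 0.0170
  (73 − 69.6872)²/69.6872 = 0.1575
  (83 − 84.5279)²/84.5279 = 0.0276
  (75 − 76.7849)²/76.7849 = 0.0415
  (65 − 52.1899)²/52.1899 = 3.1443
  (73 − 63.3045)²/63.3045 = 1.4849
  (35 − 57.5056)²/57.5056 = 8.8079
χ² = 0.4045 + 4.4644 + 7.9681 + 3.9457 + 2.8203 + 0.0170 + 0.1575 + 0.0276 + 0.0415 + 3.1443 + 1.4849 + 8.8079 = 33.284

33.284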